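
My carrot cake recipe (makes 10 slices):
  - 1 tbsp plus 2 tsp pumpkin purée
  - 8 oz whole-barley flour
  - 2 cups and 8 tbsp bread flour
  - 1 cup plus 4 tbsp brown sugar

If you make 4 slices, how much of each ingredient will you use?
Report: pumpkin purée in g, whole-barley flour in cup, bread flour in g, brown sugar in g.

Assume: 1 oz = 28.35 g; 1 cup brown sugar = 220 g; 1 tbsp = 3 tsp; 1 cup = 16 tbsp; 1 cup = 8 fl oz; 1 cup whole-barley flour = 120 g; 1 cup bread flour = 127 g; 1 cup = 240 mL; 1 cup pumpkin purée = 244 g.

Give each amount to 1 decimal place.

pumpkin purée: 10.2 g; whole-barley flour: 0.8 cup; bread flour: 127.0 g; brown sugar: 110.0 g

Scaling factor: 4/10 = 2/5 = 0.4.
pumpkin purée: (1 tbsp + 2 tsp = 5/3 tbsp) × 2/5 ÷ 16 tbsp/cup × 244 g/cup ≈ 10.2 g
whole-barley flour: 8 oz × 2/5 × 28.35 g/oz ÷ 120 g/cup ≈ 0.8 cup
bread flour: (2 cup + 8 tbsp = 2.5 cup) × 2/5 × 127 g/cup = 127.0 g
brown sugar: (1 cup + 4 tbsp = 1.25 cup) × 2/5 × 220 g/cup = 110.0 g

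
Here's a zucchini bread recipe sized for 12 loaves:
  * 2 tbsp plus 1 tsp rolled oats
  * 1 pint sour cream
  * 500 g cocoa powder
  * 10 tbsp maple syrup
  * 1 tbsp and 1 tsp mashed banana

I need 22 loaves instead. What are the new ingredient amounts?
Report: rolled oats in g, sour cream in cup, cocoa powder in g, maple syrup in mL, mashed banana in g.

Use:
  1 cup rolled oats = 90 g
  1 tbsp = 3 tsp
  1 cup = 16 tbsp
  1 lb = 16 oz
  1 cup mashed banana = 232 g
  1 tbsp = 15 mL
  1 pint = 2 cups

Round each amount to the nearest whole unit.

rolled oats: 24 g; sour cream: 4 cup; cocoa powder: 917 g; maple syrup: 275 mL; mashed banana: 35 g

Scaling factor: 22/12 = 11/6.
rolled oats: (2 tbsp + 1 tsp = 7/3 tbsp) × 11/6 ÷ 16 tbsp/cup × 90 g/cup ≈ 24 g
sour cream: 1 pint × 11/6 × 2 cup/pint ≈ 4 cup
cocoa powder: 500 g × 11/6 ≈ 917 g
maple syrup: 10 tbsp × 11/6 × 15 mL/tbsp = 275 mL
mashed banana: (1 tbsp + 1 tsp = 4/3 tbsp) × 11/6 ÷ 16 tbsp/cup × 232 g/cup ≈ 35 g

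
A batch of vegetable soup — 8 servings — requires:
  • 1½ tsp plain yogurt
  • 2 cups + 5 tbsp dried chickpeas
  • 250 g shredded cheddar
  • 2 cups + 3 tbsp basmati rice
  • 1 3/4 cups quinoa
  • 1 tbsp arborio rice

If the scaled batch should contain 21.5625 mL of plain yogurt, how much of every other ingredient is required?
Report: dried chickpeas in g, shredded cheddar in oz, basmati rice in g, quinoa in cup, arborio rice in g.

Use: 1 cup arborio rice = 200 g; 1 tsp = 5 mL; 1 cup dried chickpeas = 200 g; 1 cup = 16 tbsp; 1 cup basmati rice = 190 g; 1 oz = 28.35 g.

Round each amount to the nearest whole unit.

dried chickpeas: 1330 g; shredded cheddar: 25 oz; basmati rice: 1195 g; quinoa: 5 cup; arborio rice: 36 g

The original recipe has 7.5 mL of plain yogurt, so the scaling factor is 21.5625 ÷ 7.5 = 23/8 = 2.875.
dried chickpeas: (2 cup + 5 tbsp = 2.3125 cup) × 23/8 × 200 g/cup ≈ 1330 g
shredded cheddar: 250 g × 23/8 ÷ 28.35 g/oz ≈ 25 oz
basmati rice: (2 cup + 3 tbsp = 2.1875 cup) × 23/8 × 190 g/cup ≈ 1195 g
quinoa: 1.75 cup × 23/8 ≈ 5 cup
arborio rice: 1 tbsp × 23/8 ÷ 16 tbsp/cup × 200 g/cup ≈ 36 g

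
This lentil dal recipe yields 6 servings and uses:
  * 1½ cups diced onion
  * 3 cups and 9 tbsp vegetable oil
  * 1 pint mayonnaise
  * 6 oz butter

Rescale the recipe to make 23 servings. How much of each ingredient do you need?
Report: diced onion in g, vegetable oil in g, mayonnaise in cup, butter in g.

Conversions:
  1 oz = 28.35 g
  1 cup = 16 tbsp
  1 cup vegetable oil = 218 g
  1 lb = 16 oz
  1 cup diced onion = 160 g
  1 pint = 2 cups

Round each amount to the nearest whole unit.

diced onion: 920 g; vegetable oil: 2977 g; mayonnaise: 8 cup; butter: 652 g

Scaling factor: 23/6.
diced onion: 1.5 cup × 23/6 × 160 g/cup = 920 g
vegetable oil: (3 cup + 9 tbsp = 3.5625 cup) × 23/6 × 218 g/cup ≈ 2977 g
mayonnaise: 1 pint × 23/6 × 2 cup/pint ≈ 8 cup
butter: 6 oz × 23/6 × 28.35 g/oz ≈ 652 g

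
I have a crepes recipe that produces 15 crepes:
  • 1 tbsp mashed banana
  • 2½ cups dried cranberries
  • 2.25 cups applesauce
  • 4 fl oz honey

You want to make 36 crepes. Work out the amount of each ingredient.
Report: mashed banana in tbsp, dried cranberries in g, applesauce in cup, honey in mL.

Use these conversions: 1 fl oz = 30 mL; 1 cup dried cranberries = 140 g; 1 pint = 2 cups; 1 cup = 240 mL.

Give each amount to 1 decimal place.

mashed banana: 2.4 tbsp; dried cranberries: 840.0 g; applesauce: 5.4 cup; honey: 288.0 mL

Scaling factor: 36/15 = 12/5 = 2.4.
mashed banana: 1 tbsp × 12/5 = 2.4 tbsp
dried cranberries: 2.5 cup × 12/5 × 140 g/cup = 840.0 g
applesauce: 2.25 cup × 12/5 = 5.4 cup
honey: 4 fl oz × 12/5 × 30 mL/fl oz = 288.0 mL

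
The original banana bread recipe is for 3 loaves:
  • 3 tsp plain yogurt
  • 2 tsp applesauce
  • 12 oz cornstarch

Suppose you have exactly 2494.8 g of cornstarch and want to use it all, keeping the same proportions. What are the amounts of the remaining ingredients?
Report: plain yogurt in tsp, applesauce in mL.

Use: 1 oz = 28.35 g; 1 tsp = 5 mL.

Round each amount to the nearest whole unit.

plain yogurt: 22 tsp; applesauce: 73 mL

The original recipe has 340.2 g of cornstarch, so the scaling factor is 2494.8 ÷ 340.2 = 22/3.
plain yogurt: 3 tsp × 22/3 = 22 tsp
applesauce: 2 tsp × 22/3 × 5 mL/tsp ≈ 73 mL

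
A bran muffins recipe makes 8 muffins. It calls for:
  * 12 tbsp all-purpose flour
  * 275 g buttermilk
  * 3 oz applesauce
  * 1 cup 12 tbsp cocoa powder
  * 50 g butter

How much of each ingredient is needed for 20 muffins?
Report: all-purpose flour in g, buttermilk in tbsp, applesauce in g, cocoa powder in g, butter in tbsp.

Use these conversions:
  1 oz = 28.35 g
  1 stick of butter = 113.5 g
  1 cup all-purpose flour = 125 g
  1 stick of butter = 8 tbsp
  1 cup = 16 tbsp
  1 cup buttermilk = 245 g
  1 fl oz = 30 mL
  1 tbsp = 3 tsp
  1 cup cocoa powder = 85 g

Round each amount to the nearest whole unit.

Scaling factor: 20/8 = 5/2 = 2.5.
all-purpose flour: 12 tbsp × 5/2 ÷ 16 tbsp/cup × 125 g/cup ≈ 234 g
buttermilk: 275 g × 5/2 ÷ 245 g/cup × 16 tbsp/cup ≈ 45 tbsp
applesauce: 3 oz × 5/2 × 28.35 g/oz ≈ 213 g
cocoa powder: (1 cup + 12 tbsp = 1.75 cup) × 5/2 × 85 g/cup ≈ 372 g
butter: 50 g × 5/2 ÷ 113.5 g/stick × 8 tbsp/stick ≈ 9 tbsp

all-purpose flour: 234 g; buttermilk: 45 tbsp; applesauce: 213 g; cocoa powder: 372 g; butter: 9 tbsp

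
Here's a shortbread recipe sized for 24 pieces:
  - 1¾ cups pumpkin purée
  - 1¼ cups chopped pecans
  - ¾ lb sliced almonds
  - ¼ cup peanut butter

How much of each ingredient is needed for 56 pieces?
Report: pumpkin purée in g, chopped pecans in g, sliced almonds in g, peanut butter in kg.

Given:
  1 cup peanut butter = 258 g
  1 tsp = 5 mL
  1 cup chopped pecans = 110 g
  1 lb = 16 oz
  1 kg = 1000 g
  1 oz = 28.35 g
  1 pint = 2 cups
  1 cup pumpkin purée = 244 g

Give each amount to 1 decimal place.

pumpkin purée: 996.3 g; chopped pecans: 320.8 g; sliced almonds: 793.8 g; peanut butter: 0.2 kg

Scaling factor: 56/24 = 7/3.
pumpkin purée: 1.75 cup × 7/3 × 244 g/cup ≈ 996.3 g
chopped pecans: 1.25 cup × 7/3 × 110 g/cup ≈ 320.8 g
sliced almonds: 0.75 lb × 7/3 × 16 oz/lb × 28.35 g/oz = 793.8 g
peanut butter: 0.25 cup × 7/3 × 258 g/cup ÷ 1000 g/kg ≈ 0.2 kg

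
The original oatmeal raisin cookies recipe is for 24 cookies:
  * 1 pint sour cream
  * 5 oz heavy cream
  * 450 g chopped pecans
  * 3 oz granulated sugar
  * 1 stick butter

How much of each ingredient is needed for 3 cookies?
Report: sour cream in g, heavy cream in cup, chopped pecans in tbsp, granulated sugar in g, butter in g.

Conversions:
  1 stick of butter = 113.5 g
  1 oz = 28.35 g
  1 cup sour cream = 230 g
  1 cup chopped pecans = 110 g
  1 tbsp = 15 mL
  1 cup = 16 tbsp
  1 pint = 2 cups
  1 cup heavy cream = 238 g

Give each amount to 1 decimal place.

sour cream: 57.5 g; heavy cream: 0.1 cup; chopped pecans: 8.2 tbsp; granulated sugar: 10.6 g; butter: 14.2 g

Scaling factor: 3/24 = 1/8 = 0.125.
sour cream: 1 pint × 1/8 × 2 cup/pint × 230 g/cup = 57.5 g
heavy cream: 5 oz × 1/8 × 28.35 g/oz ÷ 238 g/cup ≈ 0.1 cup
chopped pecans: 450 g × 1/8 ÷ 110 g/cup × 16 tbsp/cup ≈ 8.2 tbsp
granulated sugar: 3 oz × 1/8 × 28.35 g/oz ≈ 10.6 g
butter: 1 stick × 1/8 × 113.5 g/stick ≈ 14.2 g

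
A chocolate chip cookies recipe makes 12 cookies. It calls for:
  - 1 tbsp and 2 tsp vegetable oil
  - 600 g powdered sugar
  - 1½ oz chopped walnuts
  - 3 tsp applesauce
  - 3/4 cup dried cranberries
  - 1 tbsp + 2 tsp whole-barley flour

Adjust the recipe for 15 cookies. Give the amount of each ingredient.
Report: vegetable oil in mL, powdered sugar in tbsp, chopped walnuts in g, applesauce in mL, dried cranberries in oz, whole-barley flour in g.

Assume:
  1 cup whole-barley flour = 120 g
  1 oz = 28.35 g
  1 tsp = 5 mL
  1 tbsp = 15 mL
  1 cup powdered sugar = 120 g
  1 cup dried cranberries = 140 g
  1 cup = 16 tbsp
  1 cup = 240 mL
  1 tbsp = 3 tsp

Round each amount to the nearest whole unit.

Scaling factor: 15/12 = 5/4 = 1.25.
vegetable oil: (1 tbsp + 2 tsp = 5/3 tbsp) × 5/4 × 15 mL/tbsp ≈ 31 mL
powdered sugar: 600 g × 5/4 ÷ 120 g/cup × 16 tbsp/cup = 100 tbsp
chopped walnuts: 1.5 oz × 5/4 × 28.35 g/oz ≈ 53 g
applesauce: 3 tsp × 5/4 × 5 mL/tsp ≈ 19 mL
dried cranberries: 0.75 cup × 5/4 × 140 g/cup ÷ 28.35 g/oz ≈ 5 oz
whole-barley flour: (1 tbsp + 2 tsp = 5/3 tbsp) × 5/4 ÷ 16 tbsp/cup × 120 g/cup ≈ 16 g

vegetable oil: 31 mL; powdered sugar: 100 tbsp; chopped walnuts: 53 g; applesauce: 19 mL; dried cranberries: 5 oz; whole-barley flour: 16 g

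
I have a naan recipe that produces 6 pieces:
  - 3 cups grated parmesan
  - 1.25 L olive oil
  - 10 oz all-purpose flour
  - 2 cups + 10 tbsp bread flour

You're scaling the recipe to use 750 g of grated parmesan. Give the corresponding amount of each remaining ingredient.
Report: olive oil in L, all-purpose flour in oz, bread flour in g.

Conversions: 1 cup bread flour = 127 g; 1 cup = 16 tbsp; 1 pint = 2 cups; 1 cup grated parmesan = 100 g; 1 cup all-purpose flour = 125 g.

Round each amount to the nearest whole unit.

The original recipe has 300 g of grated parmesan, so the scaling factor is 750 ÷ 300 = 5/2 = 2.5.
olive oil: 1.25 L × 5/2 ≈ 3 L
all-purpose flour: 10 oz × 5/2 = 25 oz
bread flour: (2 cup + 10 tbsp = 2.625 cup) × 5/2 × 127 g/cup ≈ 833 g

olive oil: 3 L; all-purpose flour: 25 oz; bread flour: 833 g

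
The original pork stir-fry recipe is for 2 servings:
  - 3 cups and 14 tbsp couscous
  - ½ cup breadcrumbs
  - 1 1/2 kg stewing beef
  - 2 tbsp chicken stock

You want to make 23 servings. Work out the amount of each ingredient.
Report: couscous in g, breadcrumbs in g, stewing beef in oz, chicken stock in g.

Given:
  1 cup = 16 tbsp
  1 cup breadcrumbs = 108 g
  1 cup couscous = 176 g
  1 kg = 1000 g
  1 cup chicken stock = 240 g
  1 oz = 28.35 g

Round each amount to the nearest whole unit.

Scaling factor: 23/2 = 11.5.
couscous: (3 cup + 14 tbsp = 3.875 cup) × 23/2 × 176 g/cup = 7843 g
breadcrumbs: 0.5 cup × 23/2 × 108 g/cup = 621 g
stewing beef: 1.5 kg × 23/2 × 1000 g/kg ÷ 28.35 g/oz ≈ 608 oz
chicken stock: 2 tbsp × 23/2 ÷ 16 tbsp/cup × 240 g/cup = 345 g

couscous: 7843 g; breadcrumbs: 621 g; stewing beef: 608 oz; chicken stock: 345 g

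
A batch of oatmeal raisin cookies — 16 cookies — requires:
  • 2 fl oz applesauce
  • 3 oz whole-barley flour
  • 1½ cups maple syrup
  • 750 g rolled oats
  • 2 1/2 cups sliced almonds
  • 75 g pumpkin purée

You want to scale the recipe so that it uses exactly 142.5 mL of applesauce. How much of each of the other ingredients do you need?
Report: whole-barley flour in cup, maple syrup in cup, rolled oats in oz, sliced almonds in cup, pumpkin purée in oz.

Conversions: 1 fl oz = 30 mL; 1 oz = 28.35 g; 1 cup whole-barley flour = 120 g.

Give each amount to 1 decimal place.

whole-barley flour: 1.7 cup; maple syrup: 3.6 cup; rolled oats: 62.8 oz; sliced almonds: 5.9 cup; pumpkin purée: 6.3 oz

The original recipe has 60 mL of applesauce, so the scaling factor is 142.5 ÷ 60 = 19/8 = 2.375.
whole-barley flour: 3 oz × 19/8 × 28.35 g/oz ÷ 120 g/cup ≈ 1.7 cup
maple syrup: 1.5 cup × 19/8 ≈ 3.6 cup
rolled oats: 750 g × 19/8 ÷ 28.35 g/oz ≈ 62.8 oz
sliced almonds: 2.5 cup × 19/8 ≈ 5.9 cup
pumpkin purée: 75 g × 19/8 ÷ 28.35 g/oz ≈ 6.3 oz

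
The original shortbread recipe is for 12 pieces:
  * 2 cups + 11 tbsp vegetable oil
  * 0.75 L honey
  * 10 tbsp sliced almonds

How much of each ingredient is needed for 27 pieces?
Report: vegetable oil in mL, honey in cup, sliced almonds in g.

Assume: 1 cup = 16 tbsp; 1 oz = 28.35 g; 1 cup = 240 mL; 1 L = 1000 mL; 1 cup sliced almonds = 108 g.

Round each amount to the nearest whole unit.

vegetable oil: 1451 mL; honey: 7 cup; sliced almonds: 152 g

Scaling factor: 27/12 = 9/4 = 2.25.
vegetable oil: (2 cup + 11 tbsp = 2.6875 cup) × 9/4 × 240 mL/cup ≈ 1451 mL
honey: 0.75 L × 9/4 × 1000 mL/L ÷ 240 mL/cup ≈ 7 cup
sliced almonds: 10 tbsp × 9/4 ÷ 16 tbsp/cup × 108 g/cup ≈ 152 g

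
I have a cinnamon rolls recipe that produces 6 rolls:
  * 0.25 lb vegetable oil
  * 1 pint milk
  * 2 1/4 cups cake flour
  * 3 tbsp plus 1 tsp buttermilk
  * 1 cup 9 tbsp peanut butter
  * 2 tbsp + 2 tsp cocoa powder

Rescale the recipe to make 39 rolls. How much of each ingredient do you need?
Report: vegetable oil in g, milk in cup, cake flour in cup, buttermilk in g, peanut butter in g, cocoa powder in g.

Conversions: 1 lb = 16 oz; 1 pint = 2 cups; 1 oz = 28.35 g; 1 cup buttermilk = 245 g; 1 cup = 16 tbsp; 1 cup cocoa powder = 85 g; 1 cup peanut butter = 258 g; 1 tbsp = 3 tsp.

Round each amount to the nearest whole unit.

Scaling factor: 39/6 = 13/2 = 6.5.
vegetable oil: 0.25 lb × 13/2 × 16 oz/lb × 28.35 g/oz ≈ 737 g
milk: 1 pint × 13/2 × 2 cup/pint = 13 cup
cake flour: 2.25 cup × 13/2 ≈ 15 cup
buttermilk: (3 tbsp + 1 tsp = 10/3 tbsp) × 13/2 ÷ 16 tbsp/cup × 245 g/cup ≈ 332 g
peanut butter: (1 cup + 9 tbsp = 1.5625 cup) × 13/2 × 258 g/cup ≈ 2620 g
cocoa powder: (2 tbsp + 2 tsp = 8/3 tbsp) × 13/2 ÷ 16 tbsp/cup × 85 g/cup ≈ 92 g

vegetable oil: 737 g; milk: 13 cup; cake flour: 15 cup; buttermilk: 332 g; peanut butter: 2620 g; cocoa powder: 92 g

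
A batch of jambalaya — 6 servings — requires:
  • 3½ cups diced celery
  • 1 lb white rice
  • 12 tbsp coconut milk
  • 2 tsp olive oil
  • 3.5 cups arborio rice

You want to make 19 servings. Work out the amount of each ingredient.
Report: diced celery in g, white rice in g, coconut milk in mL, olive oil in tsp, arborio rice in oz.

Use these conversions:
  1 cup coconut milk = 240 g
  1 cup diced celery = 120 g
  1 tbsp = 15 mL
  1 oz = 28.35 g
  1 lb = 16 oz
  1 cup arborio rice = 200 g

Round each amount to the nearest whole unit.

diced celery: 1330 g; white rice: 1436 g; coconut milk: 570 mL; olive oil: 6 tsp; arborio rice: 78 oz

Scaling factor: 19/6.
diced celery: 3.5 cup × 19/6 × 120 g/cup = 1330 g
white rice: 1 lb × 19/6 × 16 oz/lb × 28.35 g/oz ≈ 1436 g
coconut milk: 12 tbsp × 19/6 × 15 mL/tbsp = 570 mL
olive oil: 2 tsp × 19/6 ≈ 6 tsp
arborio rice: 3.5 cup × 19/6 × 200 g/cup ÷ 28.35 g/oz ≈ 78 oz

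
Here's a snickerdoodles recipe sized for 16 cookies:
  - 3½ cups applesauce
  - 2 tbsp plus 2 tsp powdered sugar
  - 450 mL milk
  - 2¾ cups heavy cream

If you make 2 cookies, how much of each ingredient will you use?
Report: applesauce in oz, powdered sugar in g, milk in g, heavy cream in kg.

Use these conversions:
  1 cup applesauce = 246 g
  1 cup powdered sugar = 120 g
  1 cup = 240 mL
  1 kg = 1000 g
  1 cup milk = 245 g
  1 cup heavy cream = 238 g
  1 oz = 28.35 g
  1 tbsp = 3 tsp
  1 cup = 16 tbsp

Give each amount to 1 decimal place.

Scaling factor: 2/16 = 1/8 = 0.125.
applesauce: 3.5 cup × 1/8 × 246 g/cup ÷ 28.35 g/oz ≈ 3.8 oz
powdered sugar: (2 tbsp + 2 tsp = 8/3 tbsp) × 1/8 ÷ 16 tbsp/cup × 120 g/cup = 2.5 g
milk: 450 mL × 1/8 ÷ 240 mL/cup × 245 g/cup ≈ 57.4 g
heavy cream: 2.75 cup × 1/8 × 238 g/cup ÷ 1000 g/kg ≈ 0.1 kg

applesauce: 3.8 oz; powdered sugar: 2.5 g; milk: 57.4 g; heavy cream: 0.1 kg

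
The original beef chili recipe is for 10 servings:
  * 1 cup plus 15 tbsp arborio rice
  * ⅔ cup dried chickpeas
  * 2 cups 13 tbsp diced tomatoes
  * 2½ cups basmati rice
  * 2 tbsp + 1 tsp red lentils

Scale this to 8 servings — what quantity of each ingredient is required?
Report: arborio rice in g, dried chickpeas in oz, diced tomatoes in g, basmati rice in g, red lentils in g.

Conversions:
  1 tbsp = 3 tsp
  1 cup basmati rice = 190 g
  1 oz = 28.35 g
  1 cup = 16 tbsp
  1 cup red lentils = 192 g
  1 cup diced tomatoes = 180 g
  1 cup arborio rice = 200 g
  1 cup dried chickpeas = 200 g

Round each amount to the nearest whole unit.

Scaling factor: 8/10 = 4/5 = 0.8.
arborio rice: (1 cup + 15 tbsp = 1.9375 cup) × 4/5 × 200 g/cup = 310 g
dried chickpeas: 2/3 cup × 4/5 × 200 g/cup ÷ 28.35 g/oz ≈ 4 oz
diced tomatoes: (2 cup + 13 tbsp = 2.8125 cup) × 4/5 × 180 g/cup = 405 g
basmati rice: 2.5 cup × 4/5 × 190 g/cup = 380 g
red lentils: (2 tbsp + 1 tsp = 7/3 tbsp) × 4/5 ÷ 16 tbsp/cup × 192 g/cup ≈ 22 g

arborio rice: 310 g; dried chickpeas: 4 oz; diced tomatoes: 405 g; basmati rice: 380 g; red lentils: 22 g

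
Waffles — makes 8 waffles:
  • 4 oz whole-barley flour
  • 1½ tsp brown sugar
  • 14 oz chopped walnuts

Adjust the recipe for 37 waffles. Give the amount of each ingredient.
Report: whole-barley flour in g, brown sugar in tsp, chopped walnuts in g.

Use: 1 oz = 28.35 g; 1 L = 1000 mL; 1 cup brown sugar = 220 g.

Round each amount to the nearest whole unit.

whole-barley flour: 524 g; brown sugar: 7 tsp; chopped walnuts: 1836 g

Scaling factor: 37/8 = 4.625.
whole-barley flour: 4 oz × 37/8 × 28.35 g/oz ≈ 524 g
brown sugar: 1.5 tsp × 37/8 ≈ 7 tsp
chopped walnuts: 14 oz × 37/8 × 28.35 g/oz ≈ 1836 g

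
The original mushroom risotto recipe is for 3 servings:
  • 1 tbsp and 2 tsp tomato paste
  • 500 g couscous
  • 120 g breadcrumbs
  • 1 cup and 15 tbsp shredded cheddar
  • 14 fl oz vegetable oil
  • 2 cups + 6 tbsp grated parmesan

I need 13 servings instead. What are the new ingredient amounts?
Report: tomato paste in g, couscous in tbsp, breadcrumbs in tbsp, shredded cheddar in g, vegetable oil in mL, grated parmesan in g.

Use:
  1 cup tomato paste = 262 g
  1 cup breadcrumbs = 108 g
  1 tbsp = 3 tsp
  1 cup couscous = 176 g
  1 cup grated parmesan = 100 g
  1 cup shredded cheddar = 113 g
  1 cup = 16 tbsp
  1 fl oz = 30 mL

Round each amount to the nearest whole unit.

Scaling factor: 13/3.
tomato paste: (1 tbsp + 2 tsp = 5/3 tbsp) × 13/3 ÷ 16 tbsp/cup × 262 g/cup ≈ 118 g
couscous: 500 g × 13/3 ÷ 176 g/cup × 16 tbsp/cup ≈ 197 tbsp
breadcrumbs: 120 g × 13/3 ÷ 108 g/cup × 16 tbsp/cup ≈ 77 tbsp
shredded cheddar: (1 cup + 15 tbsp = 1.9375 cup) × 13/3 × 113 g/cup ≈ 949 g
vegetable oil: 14 fl oz × 13/3 × 30 mL/fl oz = 1820 mL
grated parmesan: (2 cup + 6 tbsp = 2.375 cup) × 13/3 × 100 g/cup ≈ 1029 g

tomato paste: 118 g; couscous: 197 tbsp; breadcrumbs: 77 tbsp; shredded cheddar: 949 g; vegetable oil: 1820 mL; grated parmesan: 1029 g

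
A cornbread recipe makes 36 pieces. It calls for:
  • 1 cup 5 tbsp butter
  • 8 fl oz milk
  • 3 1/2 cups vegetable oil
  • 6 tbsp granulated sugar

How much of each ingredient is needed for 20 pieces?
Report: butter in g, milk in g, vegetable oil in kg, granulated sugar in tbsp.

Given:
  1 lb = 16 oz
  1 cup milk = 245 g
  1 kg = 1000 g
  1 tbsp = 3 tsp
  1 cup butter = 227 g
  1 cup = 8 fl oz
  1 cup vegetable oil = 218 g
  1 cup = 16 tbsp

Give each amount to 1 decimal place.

Scaling factor: 20/36 = 5/9.
butter: (1 cup + 5 tbsp = 1.3125 cup) × 5/9 × 227 g/cup ≈ 165.5 g
milk: 8 fl oz × 5/9 ÷ 8 fl oz/cup × 245 g/cup ≈ 136.1 g
vegetable oil: 3.5 cup × 5/9 × 218 g/cup ÷ 1000 g/kg ≈ 0.4 kg
granulated sugar: 6 tbsp × 5/9 ≈ 3.3 tbsp

butter: 165.5 g; milk: 136.1 g; vegetable oil: 0.4 kg; granulated sugar: 3.3 tbsp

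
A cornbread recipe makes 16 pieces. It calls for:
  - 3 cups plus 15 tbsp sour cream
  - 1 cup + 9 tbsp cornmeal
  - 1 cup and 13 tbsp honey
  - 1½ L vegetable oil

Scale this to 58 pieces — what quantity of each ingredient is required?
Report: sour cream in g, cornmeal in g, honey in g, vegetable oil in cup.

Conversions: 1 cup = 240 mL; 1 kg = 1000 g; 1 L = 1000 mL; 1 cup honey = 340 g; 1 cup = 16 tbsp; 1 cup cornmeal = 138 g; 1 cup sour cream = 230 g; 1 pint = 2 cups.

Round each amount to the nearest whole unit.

Scaling factor: 58/16 = 29/8 = 3.625.
sour cream: (3 cup + 15 tbsp = 3.9375 cup) × 29/8 × 230 g/cup ≈ 3283 g
cornmeal: (1 cup + 9 tbsp = 1.5625 cup) × 29/8 × 138 g/cup ≈ 782 g
honey: (1 cup + 13 tbsp = 1.8125 cup) × 29/8 × 340 g/cup ≈ 2234 g
vegetable oil: 1.5 L × 29/8 × 1000 mL/L ÷ 240 mL/cup ≈ 23 cup

sour cream: 3283 g; cornmeal: 782 g; honey: 2234 g; vegetable oil: 23 cup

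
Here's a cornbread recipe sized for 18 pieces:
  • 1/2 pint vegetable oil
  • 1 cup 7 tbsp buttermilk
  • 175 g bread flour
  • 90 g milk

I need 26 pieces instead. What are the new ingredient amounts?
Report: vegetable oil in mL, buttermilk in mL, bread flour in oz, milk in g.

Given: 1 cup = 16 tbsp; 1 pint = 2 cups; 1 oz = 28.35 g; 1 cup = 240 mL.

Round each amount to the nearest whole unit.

vegetable oil: 347 mL; buttermilk: 498 mL; bread flour: 9 oz; milk: 130 g

Scaling factor: 26/18 = 13/9.
vegetable oil: 0.5 pint × 13/9 × 2 cup/pint × 240 mL/cup ≈ 347 mL
buttermilk: (1 cup + 7 tbsp = 1.4375 cup) × 13/9 × 240 mL/cup ≈ 498 mL
bread flour: 175 g × 13/9 ÷ 28.35 g/oz ≈ 9 oz
milk: 90 g × 13/9 = 130 g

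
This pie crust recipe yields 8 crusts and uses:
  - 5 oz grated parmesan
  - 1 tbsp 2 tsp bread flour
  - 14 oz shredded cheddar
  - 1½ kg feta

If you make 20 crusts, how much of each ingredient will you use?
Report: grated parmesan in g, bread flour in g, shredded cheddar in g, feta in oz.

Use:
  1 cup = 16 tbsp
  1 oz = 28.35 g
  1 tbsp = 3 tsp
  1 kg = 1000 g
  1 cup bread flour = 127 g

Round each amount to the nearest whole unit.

grated parmesan: 354 g; bread flour: 33 g; shredded cheddar: 992 g; feta: 132 oz

Scaling factor: 20/8 = 5/2 = 2.5.
grated parmesan: 5 oz × 5/2 × 28.35 g/oz ≈ 354 g
bread flour: (1 tbsp + 2 tsp = 5/3 tbsp) × 5/2 ÷ 16 tbsp/cup × 127 g/cup ≈ 33 g
shredded cheddar: 14 oz × 5/2 × 28.35 g/oz ≈ 992 g
feta: 1.5 kg × 5/2 × 1000 g/kg ÷ 28.35 g/oz ≈ 132 oz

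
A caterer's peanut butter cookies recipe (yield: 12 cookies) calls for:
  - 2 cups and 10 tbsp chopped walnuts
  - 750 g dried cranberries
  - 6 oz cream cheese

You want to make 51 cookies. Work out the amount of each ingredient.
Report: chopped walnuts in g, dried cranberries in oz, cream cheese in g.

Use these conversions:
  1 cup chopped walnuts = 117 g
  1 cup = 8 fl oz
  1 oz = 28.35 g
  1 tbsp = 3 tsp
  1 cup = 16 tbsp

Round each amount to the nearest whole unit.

chopped walnuts: 1305 g; dried cranberries: 112 oz; cream cheese: 723 g

Scaling factor: 51/12 = 17/4 = 4.25.
chopped walnuts: (2 cup + 10 tbsp = 2.625 cup) × 17/4 × 117 g/cup ≈ 1305 g
dried cranberries: 750 g × 17/4 ÷ 28.35 g/oz ≈ 112 oz
cream cheese: 6 oz × 17/4 × 28.35 g/oz ≈ 723 g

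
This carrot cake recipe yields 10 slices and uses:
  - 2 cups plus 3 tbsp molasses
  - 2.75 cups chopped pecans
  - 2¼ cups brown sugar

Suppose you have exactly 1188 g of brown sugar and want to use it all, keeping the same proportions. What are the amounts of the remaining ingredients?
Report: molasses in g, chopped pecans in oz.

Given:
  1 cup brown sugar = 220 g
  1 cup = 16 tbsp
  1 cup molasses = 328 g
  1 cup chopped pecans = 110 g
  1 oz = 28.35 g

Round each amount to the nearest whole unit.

molasses: 1722 g; chopped pecans: 26 oz

The original recipe has 495 g of brown sugar, so the scaling factor is 1188 ÷ 495 = 12/5 = 2.4.
molasses: (2 cup + 3 tbsp = 2.1875 cup) × 12/5 × 328 g/cup = 1722 g
chopped pecans: 2.75 cup × 12/5 × 110 g/cup ÷ 28.35 g/oz ≈ 26 oz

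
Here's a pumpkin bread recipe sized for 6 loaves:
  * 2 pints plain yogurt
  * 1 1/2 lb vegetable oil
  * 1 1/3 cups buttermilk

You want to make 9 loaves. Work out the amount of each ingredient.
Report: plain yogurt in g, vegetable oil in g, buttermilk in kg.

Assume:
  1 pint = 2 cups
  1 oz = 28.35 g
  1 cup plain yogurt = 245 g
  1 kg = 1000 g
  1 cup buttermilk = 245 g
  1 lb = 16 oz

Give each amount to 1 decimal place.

plain yogurt: 1470.0 g; vegetable oil: 1020.6 g; buttermilk: 0.5 kg

Scaling factor: 9/6 = 3/2 = 1.5.
plain yogurt: 2 pint × 3/2 × 2 cup/pint × 245 g/cup = 1470.0 g
vegetable oil: 1.5 lb × 3/2 × 16 oz/lb × 28.35 g/oz = 1020.6 g
buttermilk: 4/3 cup × 3/2 × 245 g/cup ÷ 1000 g/kg ≈ 0.5 kg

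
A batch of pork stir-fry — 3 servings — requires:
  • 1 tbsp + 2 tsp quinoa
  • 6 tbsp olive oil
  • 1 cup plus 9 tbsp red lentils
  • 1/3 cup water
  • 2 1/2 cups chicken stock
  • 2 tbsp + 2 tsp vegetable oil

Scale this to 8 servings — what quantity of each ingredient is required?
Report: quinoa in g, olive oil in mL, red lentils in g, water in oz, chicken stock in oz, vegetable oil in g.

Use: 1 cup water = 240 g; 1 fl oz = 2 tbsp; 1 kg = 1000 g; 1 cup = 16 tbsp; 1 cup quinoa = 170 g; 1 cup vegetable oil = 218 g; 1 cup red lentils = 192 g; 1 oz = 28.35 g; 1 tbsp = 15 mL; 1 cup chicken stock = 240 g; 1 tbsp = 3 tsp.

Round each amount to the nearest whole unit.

Scaling factor: 8/3.
quinoa: (1 tbsp + 2 tsp = 5/3 tbsp) × 8/3 ÷ 16 tbsp/cup × 170 g/cup ≈ 47 g
olive oil: 6 tbsp × 8/3 × 15 mL/tbsp = 240 mL
red lentils: (1 cup + 9 tbsp = 1.5625 cup) × 8/3 × 192 g/cup = 800 g
water: 1/3 cup × 8/3 × 240 g/cup ÷ 28.35 g/oz ≈ 8 oz
chicken stock: 2.5 cup × 8/3 × 240 g/cup ÷ 28.35 g/oz ≈ 56 oz
vegetable oil: (2 tbsp + 2 tsp = 8/3 tbsp) × 8/3 ÷ 16 tbsp/cup × 218 g/cup ≈ 97 g

quinoa: 47 g; olive oil: 240 mL; red lentils: 800 g; water: 8 oz; chicken stock: 56 oz; vegetable oil: 97 g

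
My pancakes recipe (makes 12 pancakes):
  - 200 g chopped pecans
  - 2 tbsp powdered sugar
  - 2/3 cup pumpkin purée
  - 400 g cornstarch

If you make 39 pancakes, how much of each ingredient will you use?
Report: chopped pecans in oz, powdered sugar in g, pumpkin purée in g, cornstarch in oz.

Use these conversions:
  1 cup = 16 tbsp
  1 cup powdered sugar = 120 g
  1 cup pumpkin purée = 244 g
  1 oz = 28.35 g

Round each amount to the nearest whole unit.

chopped pecans: 23 oz; powdered sugar: 49 g; pumpkin purée: 529 g; cornstarch: 46 oz

Scaling factor: 39/12 = 13/4 = 3.25.
chopped pecans: 200 g × 13/4 ÷ 28.35 g/oz ≈ 23 oz
powdered sugar: 2 tbsp × 13/4 ÷ 16 tbsp/cup × 120 g/cup ≈ 49 g
pumpkin purée: 2/3 cup × 13/4 × 244 g/cup ≈ 529 g
cornstarch: 400 g × 13/4 ÷ 28.35 g/oz ≈ 46 oz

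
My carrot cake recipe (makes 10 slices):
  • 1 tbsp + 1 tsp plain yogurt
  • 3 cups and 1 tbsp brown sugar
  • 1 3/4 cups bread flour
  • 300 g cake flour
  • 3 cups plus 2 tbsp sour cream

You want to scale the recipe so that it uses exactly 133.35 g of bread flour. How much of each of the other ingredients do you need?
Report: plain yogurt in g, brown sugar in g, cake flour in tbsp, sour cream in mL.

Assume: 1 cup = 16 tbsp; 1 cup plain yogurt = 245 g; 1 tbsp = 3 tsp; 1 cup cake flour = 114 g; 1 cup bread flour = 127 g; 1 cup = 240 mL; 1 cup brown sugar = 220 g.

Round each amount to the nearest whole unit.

The original recipe has 222.25 g of bread flour, so the scaling factor is 133.35 ÷ 222.25 = 3/5 = 0.6.
plain yogurt: (1 tbsp + 1 tsp = 4/3 tbsp) × 3/5 ÷ 16 tbsp/cup × 245 g/cup ≈ 12 g
brown sugar: (3 cup + 1 tbsp = 3.0625 cup) × 3/5 × 220 g/cup ≈ 404 g
cake flour: 300 g × 3/5 ÷ 114 g/cup × 16 tbsp/cup ≈ 25 tbsp
sour cream: (3 cup + 2 tbsp = 3.125 cup) × 3/5 × 240 mL/cup = 450 mL

plain yogurt: 12 g; brown sugar: 404 g; cake flour: 25 tbsp; sour cream: 450 mL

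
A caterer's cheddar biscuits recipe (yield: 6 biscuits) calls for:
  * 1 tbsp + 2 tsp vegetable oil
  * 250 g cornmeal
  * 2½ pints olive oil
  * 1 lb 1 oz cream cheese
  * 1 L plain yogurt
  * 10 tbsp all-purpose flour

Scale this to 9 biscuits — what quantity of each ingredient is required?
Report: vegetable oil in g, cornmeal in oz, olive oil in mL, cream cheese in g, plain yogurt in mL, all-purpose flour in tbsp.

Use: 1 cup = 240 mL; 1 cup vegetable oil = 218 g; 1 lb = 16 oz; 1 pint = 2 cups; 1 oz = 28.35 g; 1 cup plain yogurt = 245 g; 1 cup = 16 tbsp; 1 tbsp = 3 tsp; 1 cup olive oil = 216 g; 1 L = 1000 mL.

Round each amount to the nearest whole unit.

Scaling factor: 9/6 = 3/2 = 1.5.
vegetable oil: (1 tbsp + 2 tsp = 5/3 tbsp) × 3/2 ÷ 16 tbsp/cup × 218 g/cup ≈ 34 g
cornmeal: 250 g × 3/2 ÷ 28.35 g/oz ≈ 13 oz
olive oil: 2.5 pint × 3/2 × 2 cup/pint × 240 mL/cup = 1800 mL
cream cheese: (1 lb + 1 oz = 1.0625 lb) × 3/2 × 16 oz/lb × 28.35 g/oz ≈ 723 g
plain yogurt: 1 L × 3/2 × 1000 mL/L = 1500 mL
all-purpose flour: 10 tbsp × 3/2 = 15 tbsp

vegetable oil: 34 g; cornmeal: 13 oz; olive oil: 1800 mL; cream cheese: 723 g; plain yogurt: 1500 mL; all-purpose flour: 15 tbsp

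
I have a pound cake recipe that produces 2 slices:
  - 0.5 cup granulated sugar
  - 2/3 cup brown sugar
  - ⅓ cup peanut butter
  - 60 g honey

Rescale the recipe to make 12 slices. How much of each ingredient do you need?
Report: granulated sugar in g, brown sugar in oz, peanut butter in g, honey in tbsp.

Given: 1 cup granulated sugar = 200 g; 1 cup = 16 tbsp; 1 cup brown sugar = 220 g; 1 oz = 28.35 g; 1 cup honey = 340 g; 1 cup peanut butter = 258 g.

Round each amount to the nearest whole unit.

Scaling factor: 12/2 = 6.
granulated sugar: 0.5 cup × 6 × 200 g/cup = 600 g
brown sugar: 2/3 cup × 6 × 220 g/cup ÷ 28.35 g/oz ≈ 31 oz
peanut butter: 1/3 cup × 6 × 258 g/cup = 516 g
honey: 60 g × 6 ÷ 340 g/cup × 16 tbsp/cup ≈ 17 tbsp

granulated sugar: 600 g; brown sugar: 31 oz; peanut butter: 516 g; honey: 17 tbsp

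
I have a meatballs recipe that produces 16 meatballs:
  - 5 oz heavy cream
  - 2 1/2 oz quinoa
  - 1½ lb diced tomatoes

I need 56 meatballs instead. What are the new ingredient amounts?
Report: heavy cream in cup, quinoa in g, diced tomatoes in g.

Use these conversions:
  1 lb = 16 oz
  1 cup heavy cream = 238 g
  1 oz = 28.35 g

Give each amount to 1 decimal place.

heavy cream: 2.1 cup; quinoa: 248.1 g; diced tomatoes: 2381.4 g

Scaling factor: 56/16 = 7/2 = 3.5.
heavy cream: 5 oz × 7/2 × 28.35 g/oz ÷ 238 g/cup ≈ 2.1 cup
quinoa: 2.5 oz × 7/2 × 28.35 g/oz ≈ 248.1 g
diced tomatoes: 1.5 lb × 7/2 × 16 oz/lb × 28.35 g/oz = 2381.4 g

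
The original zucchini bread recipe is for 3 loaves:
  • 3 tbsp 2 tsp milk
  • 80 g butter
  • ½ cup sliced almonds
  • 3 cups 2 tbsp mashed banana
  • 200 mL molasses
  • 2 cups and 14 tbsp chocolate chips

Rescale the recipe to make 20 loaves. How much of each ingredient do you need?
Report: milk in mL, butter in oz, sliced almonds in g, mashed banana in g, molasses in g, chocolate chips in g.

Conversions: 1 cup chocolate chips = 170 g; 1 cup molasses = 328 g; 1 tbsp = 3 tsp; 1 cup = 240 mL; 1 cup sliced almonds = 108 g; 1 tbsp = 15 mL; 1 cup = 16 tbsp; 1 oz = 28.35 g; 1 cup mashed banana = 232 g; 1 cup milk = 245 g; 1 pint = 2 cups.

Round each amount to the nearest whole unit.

Scaling factor: 20/3.
milk: (3 tbsp + 2 tsp = 11/3 tbsp) × 20/3 × 15 mL/tbsp ≈ 367 mL
butter: 80 g × 20/3 ÷ 28.35 g/oz ≈ 19 oz
sliced almonds: 0.5 cup × 20/3 × 108 g/cup = 360 g
mashed banana: (3 cup + 2 tbsp = 3.125 cup) × 20/3 × 232 g/cup ≈ 4833 g
molasses: 200 mL × 20/3 ÷ 240 mL/cup × 328 g/cup ≈ 1822 g
chocolate chips: (2 cup + 14 tbsp = 2.875 cup) × 20/3 × 170 g/cup ≈ 3258 g

milk: 367 mL; butter: 19 oz; sliced almonds: 360 g; mashed banana: 4833 g; molasses: 1822 g; chocolate chips: 3258 g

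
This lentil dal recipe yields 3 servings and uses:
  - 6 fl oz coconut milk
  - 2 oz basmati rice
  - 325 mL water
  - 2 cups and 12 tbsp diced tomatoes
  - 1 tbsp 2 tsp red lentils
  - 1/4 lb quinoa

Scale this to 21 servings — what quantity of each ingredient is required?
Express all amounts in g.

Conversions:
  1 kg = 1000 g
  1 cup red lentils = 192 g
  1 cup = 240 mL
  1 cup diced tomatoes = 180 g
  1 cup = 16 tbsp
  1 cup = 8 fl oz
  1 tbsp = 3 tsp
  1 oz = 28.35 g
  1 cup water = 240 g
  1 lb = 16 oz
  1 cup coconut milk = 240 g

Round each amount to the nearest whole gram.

coconut milk: 1260 g; basmati rice: 397 g; water: 2275 g; diced tomatoes: 3465 g; red lentils: 140 g; quinoa: 794 g

Scaling factor: 21/3 = 7.
coconut milk: 6 fl oz × 7 ÷ 8 fl oz/cup × 240 g/cup = 1260 g
basmati rice: 2 oz × 7 × 28.35 g/oz ≈ 397 g
water: 325 mL × 7 ÷ 240 mL/cup × 240 g/cup = 2275 g
diced tomatoes: (2 cup + 12 tbsp = 2.75 cup) × 7 × 180 g/cup = 3465 g
red lentils: (1 tbsp + 2 tsp = 5/3 tbsp) × 7 ÷ 16 tbsp/cup × 192 g/cup = 140 g
quinoa: 0.25 lb × 7 × 16 oz/lb × 28.35 g/oz ≈ 794 g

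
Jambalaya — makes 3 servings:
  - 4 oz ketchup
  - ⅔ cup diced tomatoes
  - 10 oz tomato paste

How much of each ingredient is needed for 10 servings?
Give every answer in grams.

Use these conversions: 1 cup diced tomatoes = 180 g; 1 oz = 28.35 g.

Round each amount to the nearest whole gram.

ketchup: 378 g; diced tomatoes: 400 g; tomato paste: 945 g

Scaling factor: 10/3.
ketchup: 4 oz × 10/3 × 28.35 g/oz = 378 g
diced tomatoes: 2/3 cup × 10/3 × 180 g/cup = 400 g
tomato paste: 10 oz × 10/3 × 28.35 g/oz = 945 g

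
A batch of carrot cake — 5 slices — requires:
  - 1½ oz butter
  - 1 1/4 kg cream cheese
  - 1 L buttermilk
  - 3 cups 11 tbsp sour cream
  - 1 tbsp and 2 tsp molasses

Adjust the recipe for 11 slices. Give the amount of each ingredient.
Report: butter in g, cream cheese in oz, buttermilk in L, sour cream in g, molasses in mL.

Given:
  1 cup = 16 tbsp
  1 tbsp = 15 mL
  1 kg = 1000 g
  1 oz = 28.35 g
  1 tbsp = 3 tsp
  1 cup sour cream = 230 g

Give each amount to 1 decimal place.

Scaling factor: 11/5 = 2.2.
butter: 1.5 oz × 11/5 × 28.35 g/oz ≈ 93.6 g
cream cheese: 1.25 kg × 11/5 × 1000 g/kg ÷ 28.35 g/oz ≈ 97.0 oz
buttermilk: 1 L × 11/5 = 2.2 L
sour cream: (3 cup + 11 tbsp = 3.6875 cup) × 11/5 × 230 g/cup ≈ 1865.9 g
molasses: (1 tbsp + 2 tsp = 5/3 tbsp) × 11/5 × 15 mL/tbsp = 55.0 mL

butter: 93.6 g; cream cheese: 97.0 oz; buttermilk: 2.2 L; sour cream: 1865.9 g; molasses: 55.0 mL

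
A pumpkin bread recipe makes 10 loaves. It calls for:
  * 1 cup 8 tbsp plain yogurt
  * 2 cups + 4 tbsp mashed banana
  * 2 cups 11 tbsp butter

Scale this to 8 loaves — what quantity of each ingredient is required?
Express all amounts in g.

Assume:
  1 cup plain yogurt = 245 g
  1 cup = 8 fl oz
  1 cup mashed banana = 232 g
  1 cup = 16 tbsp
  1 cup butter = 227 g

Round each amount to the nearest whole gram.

plain yogurt: 294 g; mashed banana: 418 g; butter: 488 g

Scaling factor: 8/10 = 4/5 = 0.8.
plain yogurt: (1 cup + 8 tbsp = 1.5 cup) × 4/5 × 245 g/cup = 294 g
mashed banana: (2 cup + 4 tbsp = 2.25 cup) × 4/5 × 232 g/cup ≈ 418 g
butter: (2 cup + 11 tbsp = 2.6875 cup) × 4/5 × 227 g/cup ≈ 488 g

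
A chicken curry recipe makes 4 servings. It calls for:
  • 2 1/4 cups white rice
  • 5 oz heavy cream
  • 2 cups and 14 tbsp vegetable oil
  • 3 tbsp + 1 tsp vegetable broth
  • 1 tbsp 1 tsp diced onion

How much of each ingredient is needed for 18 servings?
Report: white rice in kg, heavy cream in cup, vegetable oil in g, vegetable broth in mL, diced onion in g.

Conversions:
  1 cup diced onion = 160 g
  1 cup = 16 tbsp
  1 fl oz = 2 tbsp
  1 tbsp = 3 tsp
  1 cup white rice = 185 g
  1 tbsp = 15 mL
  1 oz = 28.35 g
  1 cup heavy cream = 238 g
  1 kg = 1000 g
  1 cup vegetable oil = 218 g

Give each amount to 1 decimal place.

Scaling factor: 18/4 = 9/2 = 4.5.
white rice: 2.25 cup × 9/2 × 185 g/cup ÷ 1000 g/kg ≈ 1.9 kg
heavy cream: 5 oz × 9/2 × 28.35 g/oz ÷ 238 g/cup ≈ 2.7 cup
vegetable oil: (2 cup + 14 tbsp = 2.875 cup) × 9/2 × 218 g/cup ≈ 2820.4 g
vegetable broth: (3 tbsp + 1 tsp = 10/3 tbsp) × 9/2 × 15 mL/tbsp = 225.0 mL
diced onion: (1 tbsp + 1 tsp = 4/3 tbsp) × 9/2 ÷ 16 tbsp/cup × 160 g/cup = 60.0 g

white rice: 1.9 kg; heavy cream: 2.7 cup; vegetable oil: 2820.4 g; vegetable broth: 225.0 mL; diced onion: 60.0 g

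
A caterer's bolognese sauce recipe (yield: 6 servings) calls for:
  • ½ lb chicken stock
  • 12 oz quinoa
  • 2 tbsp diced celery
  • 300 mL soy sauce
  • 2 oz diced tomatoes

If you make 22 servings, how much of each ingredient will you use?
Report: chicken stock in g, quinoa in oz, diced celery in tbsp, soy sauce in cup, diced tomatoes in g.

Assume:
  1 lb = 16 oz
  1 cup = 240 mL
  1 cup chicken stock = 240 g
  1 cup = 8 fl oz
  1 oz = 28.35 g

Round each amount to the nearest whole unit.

Scaling factor: 22/6 = 11/3.
chicken stock: 0.5 lb × 11/3 × 16 oz/lb × 28.35 g/oz ≈ 832 g
quinoa: 12 oz × 11/3 = 44 oz
diced celery: 2 tbsp × 11/3 ≈ 7 tbsp
soy sauce: 300 mL × 11/3 ÷ 240 mL/cup ≈ 5 cup
diced tomatoes: 2 oz × 11/3 × 28.35 g/oz ≈ 208 g

chicken stock: 832 g; quinoa: 44 oz; diced celery: 7 tbsp; soy sauce: 5 cup; diced tomatoes: 208 g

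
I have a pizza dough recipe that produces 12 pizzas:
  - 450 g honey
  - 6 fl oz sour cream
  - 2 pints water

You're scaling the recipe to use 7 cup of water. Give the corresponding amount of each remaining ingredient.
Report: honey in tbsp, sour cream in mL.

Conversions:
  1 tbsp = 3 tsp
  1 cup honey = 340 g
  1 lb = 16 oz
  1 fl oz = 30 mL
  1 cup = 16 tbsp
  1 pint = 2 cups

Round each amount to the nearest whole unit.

honey: 37 tbsp; sour cream: 315 mL

The original recipe has 4 cup of water, so the scaling factor is 7 ÷ 4 = 7/4 = 1.75.
honey: 450 g × 7/4 ÷ 340 g/cup × 16 tbsp/cup ≈ 37 tbsp
sour cream: 6 fl oz × 7/4 × 30 mL/fl oz = 315 mL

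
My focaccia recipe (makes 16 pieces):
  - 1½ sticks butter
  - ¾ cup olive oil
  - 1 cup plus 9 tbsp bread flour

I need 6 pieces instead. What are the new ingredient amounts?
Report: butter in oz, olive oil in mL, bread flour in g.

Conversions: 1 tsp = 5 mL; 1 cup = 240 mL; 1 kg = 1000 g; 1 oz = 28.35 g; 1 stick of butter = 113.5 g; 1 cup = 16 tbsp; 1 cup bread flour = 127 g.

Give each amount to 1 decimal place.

Scaling factor: 6/16 = 3/8 = 0.375.
butter: 1.5 stick × 3/8 × 113.5 g/stick ÷ 28.35 g/oz ≈ 2.3 oz
olive oil: 0.75 cup × 3/8 × 240 mL/cup = 67.5 mL
bread flour: (1 cup + 9 tbsp = 1.5625 cup) × 3/8 × 127 g/cup ≈ 74.4 g

butter: 2.3 oz; olive oil: 67.5 mL; bread flour: 74.4 g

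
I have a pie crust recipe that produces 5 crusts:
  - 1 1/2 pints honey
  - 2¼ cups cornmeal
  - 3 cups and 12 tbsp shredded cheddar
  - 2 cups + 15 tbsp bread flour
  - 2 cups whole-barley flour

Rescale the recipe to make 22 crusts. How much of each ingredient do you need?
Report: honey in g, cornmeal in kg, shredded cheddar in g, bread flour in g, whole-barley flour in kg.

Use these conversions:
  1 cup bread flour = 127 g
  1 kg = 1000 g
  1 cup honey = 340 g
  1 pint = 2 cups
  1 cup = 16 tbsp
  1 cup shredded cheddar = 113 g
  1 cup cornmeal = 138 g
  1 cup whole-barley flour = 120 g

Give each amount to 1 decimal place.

Scaling factor: 22/5 = 4.4.
honey: 1.5 pint × 22/5 × 2 cup/pint × 340 g/cup = 4488.0 g
cornmeal: 2.25 cup × 22/5 × 138 g/cup ÷ 1000 g/kg ≈ 1.4 kg
shredded cheddar: (3 cup + 12 tbsp = 3.75 cup) × 22/5 × 113 g/cup = 1864.5 g
bread flour: (2 cup + 15 tbsp = 2.9375 cup) × 22/5 × 127 g/cup ≈ 1641.5 g
whole-barley flour: 2 cup × 22/5 × 120 g/cup ÷ 1000 g/kg ≈ 1.1 kg

honey: 4488.0 g; cornmeal: 1.4 kg; shredded cheddar: 1864.5 g; bread flour: 1641.5 g; whole-barley flour: 1.1 kg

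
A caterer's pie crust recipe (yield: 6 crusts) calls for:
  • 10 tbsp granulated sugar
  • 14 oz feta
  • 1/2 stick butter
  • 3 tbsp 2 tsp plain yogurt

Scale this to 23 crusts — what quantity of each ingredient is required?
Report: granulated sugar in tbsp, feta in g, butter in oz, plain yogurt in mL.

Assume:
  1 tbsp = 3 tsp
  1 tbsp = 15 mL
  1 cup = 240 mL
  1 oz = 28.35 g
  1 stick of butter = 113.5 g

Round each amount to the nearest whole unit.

granulated sugar: 38 tbsp; feta: 1521 g; butter: 8 oz; plain yogurt: 211 mL

Scaling factor: 23/6.
granulated sugar: 10 tbsp × 23/6 ≈ 38 tbsp
feta: 14 oz × 23/6 × 28.35 g/oz ≈ 1521 g
butter: 0.5 stick × 23/6 × 113.5 g/stick ÷ 28.35 g/oz ≈ 8 oz
plain yogurt: (3 tbsp + 2 tsp = 11/3 tbsp) × 23/6 × 15 mL/tbsp ≈ 211 mL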